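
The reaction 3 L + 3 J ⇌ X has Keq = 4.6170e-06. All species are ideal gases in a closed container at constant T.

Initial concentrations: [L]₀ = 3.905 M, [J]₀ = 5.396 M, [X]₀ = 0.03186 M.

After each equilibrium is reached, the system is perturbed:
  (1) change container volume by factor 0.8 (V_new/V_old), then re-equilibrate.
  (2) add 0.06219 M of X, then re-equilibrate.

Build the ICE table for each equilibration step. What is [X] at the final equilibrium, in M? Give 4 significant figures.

[X]_eq = 0.144 M

Q₀ = 3.4054e-06 vs Keq = 4.6170e-06 ⇒ Q<K, forward
Step 1:
                   L          J          X
  init         3.905      5.396    0.03186
  Δ         -0.02909   -0.02909   0.009698
  eq           3.876      5.367    0.04156
  solve Keq expr → x = 0.009698; check Q = 4.6170e-06
Then change container volume by factor 0.8 (V_new/V_old).
Step 2:
                   L          J          X
  init         4.845      6.709    0.05195
  Δ          -0.2189    -0.2189    0.07298
  eq           4.626       6.49     0.1249
  solve Keq expr → x = 0.07298; check Q = 4.6170e-06
Then add 0.06219 M of X.
Step 3:
                   L          J          X
  init         4.626       6.49     0.1871
  Δ           0.1294     0.1294   -0.04313
  eq           4.755      6.619      0.144
  solve Keq expr → x = -0.04313; check Q = 4.6170e-06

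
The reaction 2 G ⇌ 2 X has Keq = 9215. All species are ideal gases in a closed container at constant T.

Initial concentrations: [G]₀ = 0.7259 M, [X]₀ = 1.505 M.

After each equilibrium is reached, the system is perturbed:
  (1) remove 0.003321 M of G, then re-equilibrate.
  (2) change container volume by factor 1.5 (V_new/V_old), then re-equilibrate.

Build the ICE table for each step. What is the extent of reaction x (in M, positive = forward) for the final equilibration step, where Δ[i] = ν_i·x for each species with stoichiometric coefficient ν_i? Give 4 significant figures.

x = 0 M

Q₀ = 4.299 vs Keq = 9215 ⇒ Q<K, forward
Step 1:
                  G         X
  init       0.7259     1.505
  Δ         -0.7029    0.7029
  eq          0.023     2.208
  solve Keq expr → x = 0.3514; check Q = 9215
Then remove 0.003321 M of G.
Step 2:
                  G         X
  init      0.01968     2.208
  Δ        0.003287 -0.003287
  eq        0.02297     2.205
  solve Keq expr → x = -0.001643; check Q = 9215
Then change container volume by factor 1.5 (V_new/V_old).
Step 3:
                  G         X
  init      0.01531      1.47
  Δ               0         0
  eq        0.01531      1.47
  solve Keq expr → x = 0; check Q = 9215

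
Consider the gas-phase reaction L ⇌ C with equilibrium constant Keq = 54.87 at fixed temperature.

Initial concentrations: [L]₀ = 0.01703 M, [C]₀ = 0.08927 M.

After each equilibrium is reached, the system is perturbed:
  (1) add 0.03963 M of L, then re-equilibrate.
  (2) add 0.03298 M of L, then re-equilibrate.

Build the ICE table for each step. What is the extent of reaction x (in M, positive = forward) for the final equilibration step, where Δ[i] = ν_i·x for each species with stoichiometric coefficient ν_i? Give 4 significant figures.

Q₀ = 5.242 vs Keq = 54.87 ⇒ Q<K, forward
Step 1:
                    L           C
  Initial     0.01703     0.08927
  Change     -0.01513     0.01513
  Equil      0.001903      0.1044
  solve Keq expr → x = 0.01513; check Q = 54.87
Then add 0.03963 M of L.
Step 2:
                    L           C
  Initial     0.04153      0.1044
  Change     -0.03892     0.03892
  Equil      0.002612      0.1433
  solve Keq expr → x = 0.03892; check Q = 54.87
Then add 0.03298 M of L.
Step 3:
                    L           C
  Initial     0.03559      0.1433
  Change     -0.03239     0.03239
  Equil      0.003202      0.1757
  solve Keq expr → x = 0.03239; check Q = 54.87

x = 0.03239 M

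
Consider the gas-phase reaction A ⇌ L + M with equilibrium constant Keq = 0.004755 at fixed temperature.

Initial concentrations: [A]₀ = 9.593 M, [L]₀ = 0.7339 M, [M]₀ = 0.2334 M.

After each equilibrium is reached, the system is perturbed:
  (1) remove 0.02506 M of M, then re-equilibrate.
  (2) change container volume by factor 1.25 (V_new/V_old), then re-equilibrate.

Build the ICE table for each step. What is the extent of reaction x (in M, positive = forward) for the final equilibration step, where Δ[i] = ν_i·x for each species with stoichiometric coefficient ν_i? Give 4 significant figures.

x = 0.01318 M

Q₀ = 0.01786 vs Keq = 0.004755 ⇒ Q>K, reverse
Step 1:
                   A          L          M
  Initial      9.593     0.7339     0.2334
  Change      0.1535    -0.1535    -0.1535
  Equil        9.747     0.5804    0.07986
  solve Keq expr → x = -0.1535; check Q = 0.004755
Then remove 0.02506 M of M.
Step 2:
                   A          L          M
  Initial      9.747     0.5804     0.0548
  Change    -0.02197    0.02197    0.02197
  Equil        9.725     0.6023    0.07677
  solve Keq expr → x = 0.02197; check Q = 0.004755
Then change container volume by factor 1.25 (V_new/V_old).
Step 3:
                   A          L          M
  Initial       7.78     0.4819    0.06142
  Change    -0.01318    0.01318    0.01318
  Equil        7.766      0.495     0.0746
  solve Keq expr → x = 0.01318; check Q = 0.004755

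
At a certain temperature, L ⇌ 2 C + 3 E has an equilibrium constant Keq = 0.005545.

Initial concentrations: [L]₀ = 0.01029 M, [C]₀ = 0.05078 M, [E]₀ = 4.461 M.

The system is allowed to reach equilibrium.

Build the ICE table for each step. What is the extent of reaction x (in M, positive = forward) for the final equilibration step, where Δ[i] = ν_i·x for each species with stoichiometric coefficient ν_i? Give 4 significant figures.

x = -0.02463 M

Q₀ = 22.25 vs Keq = 0.005545 ⇒ Q>K, reverse
Step 1:
                    L           C           E
  Initial     0.01029     0.05078       4.461
  Change      0.02463    -0.04927     -0.0739
  Equil       0.03492    0.001514       4.387
  solve Keq expr → x = -0.02463; check Q = 0.005545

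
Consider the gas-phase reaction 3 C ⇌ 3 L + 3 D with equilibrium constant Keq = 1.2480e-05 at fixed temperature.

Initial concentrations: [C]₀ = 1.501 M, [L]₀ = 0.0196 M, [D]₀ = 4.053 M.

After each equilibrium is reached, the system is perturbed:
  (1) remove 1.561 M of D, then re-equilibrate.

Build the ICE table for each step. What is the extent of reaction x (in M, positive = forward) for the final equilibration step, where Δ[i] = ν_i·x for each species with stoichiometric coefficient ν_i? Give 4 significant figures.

x = 0.001793 M

Q₀ = 1.4824e-04 vs Keq = 1.2480e-05 ⇒ Q>K, reverse
Step 1:
                  C         L         D
  I           1.501    0.0196     4.053
  C         0.01092  -0.01092  -0.01092
  E           1.512  0.008676     4.042
  solve Keq expr → x = -0.003641; check Q = 1.2480e-05
Then remove 1.561 M of D.
Step 2:
                  C         L         D
  I           1.512  0.008676     2.481
  C       -0.005378  0.005378  0.005378
  E           1.507   0.01405     2.486
  solve Keq expr → x = 0.001793; check Q = 1.2480e-05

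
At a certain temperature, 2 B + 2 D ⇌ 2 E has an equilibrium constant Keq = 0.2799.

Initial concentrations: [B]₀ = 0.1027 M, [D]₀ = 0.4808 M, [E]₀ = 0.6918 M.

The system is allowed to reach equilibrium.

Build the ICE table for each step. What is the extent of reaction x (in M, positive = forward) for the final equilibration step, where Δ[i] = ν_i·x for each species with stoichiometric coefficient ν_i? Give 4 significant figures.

Q₀ = 196.3 vs Keq = 0.2799 ⇒ Q>K, reverse
Step 1:
                  B         D         E
  Initial    0.1027    0.4808    0.6918
  Change     0.4329    0.4329   -0.4329
  Equil      0.5356    0.9137    0.2589
  solve Keq expr → x = -0.2164; check Q = 0.2799

x = -0.2164 M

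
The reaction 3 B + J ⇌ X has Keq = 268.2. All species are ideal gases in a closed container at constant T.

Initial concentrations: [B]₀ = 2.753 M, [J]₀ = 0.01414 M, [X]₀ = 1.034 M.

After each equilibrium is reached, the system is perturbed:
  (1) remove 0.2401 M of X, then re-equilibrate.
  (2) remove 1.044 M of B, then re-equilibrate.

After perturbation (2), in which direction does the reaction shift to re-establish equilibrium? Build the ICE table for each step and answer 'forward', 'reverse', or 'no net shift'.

Q₀ = 3.505 vs Keq = 268.2 ⇒ Q<K, forward
Step 1:
                   B          J          X
  init         2.753    0.01414      1.034
  Δ         -0.04183   -0.01394    0.01394
  eq           2.711 1.9607e-04      1.048
  solve Keq expr → x = 0.01394; check Q = 268.2
Then remove 0.2401 M of X.
Step 2:
                   B          J          X
  init         2.711 1.9607e-04     0.8078
  Δ       -1.3467e-04 -4.4892e-05 4.4892e-05
  eq           2.711 1.5118e-04     0.8079
  solve Keq expr → x = 4.4892e-05; check Q = 268.2
Then remove 1.044 M of B.
Step 3:
                   B          J          X
  init         1.667 1.5118e-04     0.8079
  Δ         0.001491 4.9690e-04 -4.9690e-04
  eq           1.669 6.4808e-04     0.8074
  solve Keq expr → x = -4.9690e-04; check Q = 268.2

Direction: reverse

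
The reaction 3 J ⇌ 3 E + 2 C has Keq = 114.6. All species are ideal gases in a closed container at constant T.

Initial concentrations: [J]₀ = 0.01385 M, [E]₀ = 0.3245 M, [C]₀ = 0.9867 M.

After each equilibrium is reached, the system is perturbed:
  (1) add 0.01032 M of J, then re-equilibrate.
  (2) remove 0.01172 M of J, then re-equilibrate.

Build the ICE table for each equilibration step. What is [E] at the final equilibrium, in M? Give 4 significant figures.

[E]_eq = 0.2808 M

Q₀ = 1.2522e+04 vs Keq = 114.6 ⇒ Q>K, reverse
Step 1:
                   J          E          C
  init       0.01385     0.3245     0.9867
  Δ          0.04257   -0.04257   -0.02838
  eq         0.05642     0.2819     0.9583
  solve Keq expr → x = -0.01419; check Q = 114.6
Then add 0.01032 M of J.
Step 2:
                   J          E          C
  init       0.06674     0.2819     0.9583
  Δ        -0.008411   0.008411   0.005607
  eq         0.05833     0.2903     0.9639
  solve Keq expr → x = 0.002804; check Q = 114.6
Then remove 0.01172 M of J.
Step 3:
                   J          E          C
  init       0.04661     0.2903     0.9639
  Δ         0.009552  -0.009552  -0.006368
  eq         0.05616     0.2808     0.9576
  solve Keq expr → x = -0.003184; check Q = 114.6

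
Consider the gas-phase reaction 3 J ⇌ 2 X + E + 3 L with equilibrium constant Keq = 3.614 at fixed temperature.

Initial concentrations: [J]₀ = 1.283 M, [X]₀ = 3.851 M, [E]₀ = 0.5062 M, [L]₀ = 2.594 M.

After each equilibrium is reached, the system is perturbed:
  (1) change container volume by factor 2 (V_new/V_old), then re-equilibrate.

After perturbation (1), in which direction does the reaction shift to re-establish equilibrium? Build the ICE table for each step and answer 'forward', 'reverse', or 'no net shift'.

Direction: forward

Q₀ = 62.04 vs Keq = 3.614 ⇒ Q>K, reverse
Step 1:
                   J          X          E          L
  init         1.283      3.851     0.5062      2.594
  Δ           0.6393    -0.4262    -0.2131    -0.6393
  eq           1.922      3.425     0.2931      1.955
  solve Keq expr → x = -0.2131; check Q = 3.614
Then change container volume by factor 2 (V_new/V_old).
Step 2:
                   J          X          E          L
  init        0.9612      1.712     0.1465     0.9773
  Δ          -0.2337     0.1558     0.0779     0.2337
  eq          0.7275      1.868     0.2244      1.211
  solve Keq expr → x = 0.0779; check Q = 3.614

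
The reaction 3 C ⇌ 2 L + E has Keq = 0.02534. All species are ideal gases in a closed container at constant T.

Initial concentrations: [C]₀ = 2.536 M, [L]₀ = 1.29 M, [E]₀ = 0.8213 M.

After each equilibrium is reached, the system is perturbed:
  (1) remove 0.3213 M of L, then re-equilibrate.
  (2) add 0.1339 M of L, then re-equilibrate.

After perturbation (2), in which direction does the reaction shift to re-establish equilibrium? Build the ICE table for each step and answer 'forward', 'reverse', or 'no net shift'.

Q₀ = 0.0838 vs Keq = 0.02534 ⇒ Q>K, reverse
Step 1:
                  C         L         E
  init        2.536      1.29    0.8213
  Δ          0.4412   -0.2941   -0.1471
  eq          2.977    0.9959    0.6742
  solve Keq expr → x = -0.1471; check Q = 0.02534
Then remove 0.3213 M of L.
Step 2:
                  C         L         E
  init        2.977    0.6746    0.6742
  Δ         -0.2365    0.1577   0.07884
  eq          2.741    0.8323    0.7531
  solve Keq expr → x = 0.07884; check Q = 0.02534
Then add 0.1339 M of L.
Step 3:
                  C         L         E
  init        2.741    0.9662    0.7531
  Δ          0.1009  -0.06724  -0.03362
  eq          2.842    0.8989    0.7195
  solve Keq expr → x = -0.03362; check Q = 0.02534

Direction: reverse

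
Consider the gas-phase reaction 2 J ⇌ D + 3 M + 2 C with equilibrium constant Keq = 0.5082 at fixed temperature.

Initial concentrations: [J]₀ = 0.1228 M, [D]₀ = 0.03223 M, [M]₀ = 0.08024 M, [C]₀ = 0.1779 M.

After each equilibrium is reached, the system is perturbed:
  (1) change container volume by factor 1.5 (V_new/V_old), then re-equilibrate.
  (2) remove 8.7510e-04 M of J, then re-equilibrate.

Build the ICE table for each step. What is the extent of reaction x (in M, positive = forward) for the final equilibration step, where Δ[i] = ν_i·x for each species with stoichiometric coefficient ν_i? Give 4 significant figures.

Q₀ = 3.4945e-05 vs Keq = 0.5082 ⇒ Q<K, forward
Step 1:
                  J         D         M         C
  I          0.1228   0.03223   0.08024    0.1779
  C         -0.1086   0.05431    0.1629    0.1086
  E         0.01418   0.08654    0.2432    0.2865
  solve Keq expr → x = 0.05431; check Q = 0.5082
Then change container volume by factor 1.5 (V_new/V_old).
Step 2:
                  J         D         M         C
  I        0.009452   0.05769    0.1621     0.191
  C       -0.004765  0.002382  0.007147  0.004765
  E        0.004687   0.06008    0.1693    0.1958
  solve Keq expr → x = 0.002382; check Q = 0.5082
Then remove 8.7510e-04 M of J.
Step 3:
                  J         D         M         C
  I        0.003812   0.06008    0.1693    0.1958
  C       7.9184e-04 -3.9592e-04 -0.001188 -7.9184e-04
  E        0.004604   0.05968    0.1681     0.195
  solve Keq expr → x = -3.9592e-04; check Q = 0.5082

x = -3.9592e-04 M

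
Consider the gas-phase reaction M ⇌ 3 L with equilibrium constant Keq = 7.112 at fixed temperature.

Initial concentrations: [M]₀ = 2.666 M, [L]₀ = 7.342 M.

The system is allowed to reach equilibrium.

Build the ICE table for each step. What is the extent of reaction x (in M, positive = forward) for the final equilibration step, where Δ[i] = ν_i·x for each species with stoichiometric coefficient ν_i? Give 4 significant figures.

x = -1.422 M

Q₀ = 148.5 vs Keq = 7.112 ⇒ Q>K, reverse
Step 1:
                    M           L
  Initial       2.666       7.342
  Change        1.422      -4.267
  Equil         4.088       3.075
  solve Keq expr → x = -1.422; check Q = 7.112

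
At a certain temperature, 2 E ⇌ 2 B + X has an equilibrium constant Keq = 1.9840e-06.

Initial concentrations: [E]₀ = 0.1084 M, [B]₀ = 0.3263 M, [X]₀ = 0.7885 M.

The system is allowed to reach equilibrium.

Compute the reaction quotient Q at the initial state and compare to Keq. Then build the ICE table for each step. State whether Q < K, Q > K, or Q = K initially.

Q₀ = 7.145 vs Keq = 1.9840e-06 ⇒ Q>K, reverse
Step 1:
                  E         B         X
  init       0.1084    0.3263    0.7885
  Δ          0.3255   -0.3255   -0.1628
  eq         0.4339 7.7267e-04    0.6257
  solve Keq expr → x = -0.1628; check Q = 1.9840e-06

Q₀ = 7.145; Q > K (proceeds reverse)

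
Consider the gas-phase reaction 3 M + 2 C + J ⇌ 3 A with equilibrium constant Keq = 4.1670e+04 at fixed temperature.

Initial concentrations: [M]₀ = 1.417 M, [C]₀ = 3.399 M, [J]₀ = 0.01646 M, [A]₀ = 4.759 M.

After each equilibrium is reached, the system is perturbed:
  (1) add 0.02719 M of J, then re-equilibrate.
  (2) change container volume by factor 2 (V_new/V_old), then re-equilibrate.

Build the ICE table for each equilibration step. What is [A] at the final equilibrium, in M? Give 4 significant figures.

Q₀ = 199.2 vs Keq = 4.1670e+04 ⇒ Q<K, forward
Step 1:
                  M         C         J         A
  I           1.417     3.399   0.01646     4.759
  C         -0.0491  -0.03274  -0.01637    0.0491
  E           1.368     3.366 9.1969e-05     4.808
  solve Keq expr → x = 0.01637; check Q = 4.1670e+04
Then add 0.02719 M of J.
Step 2:
                  M         C         J         A
  I           1.368     3.366   0.02728     4.808
  C        -0.08149  -0.05432  -0.02716   0.08149
  E           1.286     3.312 1.2014e-04      4.89
  solve Keq expr → x = 0.02716; check Q = 4.1670e+04
Then change container volume by factor 2 (V_new/V_old).
Step 3:
                  M         C         J         A
  I          0.6432     1.656 6.0070e-05     2.445
  C        0.001249 8.3298e-04 4.1649e-04 -0.001249
  E          0.6445     1.657 4.7656e-04     2.444
  solve Keq expr → x = -4.1649e-04; check Q = 4.1670e+04

[A]_eq = 2.444 M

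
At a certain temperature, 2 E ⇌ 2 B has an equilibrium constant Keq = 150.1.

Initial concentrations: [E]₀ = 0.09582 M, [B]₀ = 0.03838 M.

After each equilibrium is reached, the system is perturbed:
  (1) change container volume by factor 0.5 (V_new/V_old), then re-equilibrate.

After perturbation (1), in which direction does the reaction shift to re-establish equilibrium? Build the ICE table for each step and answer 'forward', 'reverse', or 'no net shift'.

Q₀ = 0.1604 vs Keq = 150.1 ⇒ Q<K, forward
Step 1:
                    E           B
  init        0.09582     0.03838
  Δ          -0.08569     0.08569
  eq          0.01013      0.1241
  solve Keq expr → x = 0.04285; check Q = 150.1
Then change container volume by factor 0.5 (V_new/V_old).
Step 2:
                    E           B
  init        0.02025      0.2481
  Δ                 0           0
  eq          0.02025      0.2481
  solve Keq expr → x = 0; check Q = 150.1

Direction: no net shift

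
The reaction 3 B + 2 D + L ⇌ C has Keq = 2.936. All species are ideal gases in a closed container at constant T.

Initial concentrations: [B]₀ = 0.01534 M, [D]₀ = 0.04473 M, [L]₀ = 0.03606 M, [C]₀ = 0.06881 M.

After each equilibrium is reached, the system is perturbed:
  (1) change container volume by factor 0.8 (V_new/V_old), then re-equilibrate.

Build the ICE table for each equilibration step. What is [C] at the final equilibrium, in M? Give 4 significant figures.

Q₀ = 2.6421e+08 vs Keq = 2.936 ⇒ Q>K, reverse
Step 1:
                   B          D          L          C
  Initial    0.01534    0.04473    0.03606    0.06881
  Change      0.2061     0.1374     0.0687    -0.0687
  Equil       0.2214     0.1821     0.1048 1.1078e-04
  solve Keq expr → x = -0.0687; check Q = 2.936
Then change container volume by factor 0.8 (V_new/V_old).
Step 2:
                   B          D          L          C
  Initial     0.2768     0.2277     0.1309 1.3847e-04
  Change  -8.3218e-04 -5.5479e-04 -2.7739e-04 2.7739e-04
  Equil        0.276     0.2271     0.1307 4.1587e-04
  solve Keq expr → x = 2.7739e-04; check Q = 2.936

[C]_eq = 4.1587e-04 M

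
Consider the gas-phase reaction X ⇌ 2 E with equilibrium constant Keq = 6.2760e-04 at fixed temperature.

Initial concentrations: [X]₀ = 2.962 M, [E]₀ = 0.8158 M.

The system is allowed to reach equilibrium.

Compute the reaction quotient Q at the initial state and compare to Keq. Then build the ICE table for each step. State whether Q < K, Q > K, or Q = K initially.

Q₀ = 0.2247 vs Keq = 6.2760e-04 ⇒ Q>K, reverse
Step 1:
                  X         E
  init        2.962    0.8158
  Δ           0.385     -0.77
  eq          3.347   0.04583
  solve Keq expr → x = -0.385; check Q = 6.2760e-04

Q₀ = 0.2247; Q > K (proceeds reverse)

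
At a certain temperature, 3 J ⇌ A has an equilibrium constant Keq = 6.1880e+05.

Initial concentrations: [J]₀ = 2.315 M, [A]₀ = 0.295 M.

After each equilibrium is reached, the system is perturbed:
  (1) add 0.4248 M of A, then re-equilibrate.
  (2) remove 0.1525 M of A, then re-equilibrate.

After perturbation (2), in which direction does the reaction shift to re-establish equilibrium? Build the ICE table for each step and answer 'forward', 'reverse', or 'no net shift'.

Q₀ = 0.02378 vs Keq = 6.1880e+05 ⇒ Q<K, forward
Step 1:
                   J          A
  I            2.315      0.295
  C           -2.303     0.7677
  E          0.01198      1.063
  solve Keq expr → x = 0.7677; check Q = 6.1880e+05
Then add 0.4248 M of A.
Step 2:
                   J          A
  I          0.01198      1.487
  C         0.001419 -4.7303e-04
  E          0.01339      1.487
  solve Keq expr → x = -4.7303e-04; check Q = 6.1880e+05
Then remove 0.1525 M of A.
Step 3:
                   J          A
  I          0.01339      1.335
  C       -4.7399e-04 1.5800e-04
  E          0.01292      1.335
  solve Keq expr → x = 1.5800e-04; check Q = 6.1880e+05

Direction: forward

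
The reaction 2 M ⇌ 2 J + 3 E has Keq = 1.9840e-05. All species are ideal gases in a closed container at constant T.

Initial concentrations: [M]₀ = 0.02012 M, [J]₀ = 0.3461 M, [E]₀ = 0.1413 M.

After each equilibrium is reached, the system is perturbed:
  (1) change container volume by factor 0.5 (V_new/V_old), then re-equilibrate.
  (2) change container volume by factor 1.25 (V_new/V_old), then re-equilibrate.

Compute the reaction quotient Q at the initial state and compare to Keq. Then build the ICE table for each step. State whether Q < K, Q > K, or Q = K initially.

Q₀ = 0.8348 vs Keq = 1.9840e-05 ⇒ Q>K, reverse
Step 1:
                    M           J           E
  init        0.02012      0.3461      0.1413
  Δ           0.08441    -0.08441     -0.1266
  eq           0.1045      0.2617     0.01468
  solve Keq expr → x = -0.04221; check Q = 1.9840e-05
Then change container volume by factor 0.5 (V_new/V_old).
Step 2:
                    M           J           E
  init         0.2091      0.5234     0.02937
  Δ          0.009376   -0.009376    -0.01406
  eq           0.2184       0.514      0.0153
  solve Keq expr → x = -0.004688; check Q = 1.9840e-05
Then change container volume by factor 1.25 (V_new/V_old).
Step 3:
                    M           J           E
  init         0.1748      0.4112     0.01224
  Δ         -0.001933    0.001933      0.0029
  eq           0.1728      0.4131     0.01514
  solve Keq expr → x = 9.6666e-04; check Q = 1.9840e-05

Q₀ = 0.8348; Q > K (proceeds reverse)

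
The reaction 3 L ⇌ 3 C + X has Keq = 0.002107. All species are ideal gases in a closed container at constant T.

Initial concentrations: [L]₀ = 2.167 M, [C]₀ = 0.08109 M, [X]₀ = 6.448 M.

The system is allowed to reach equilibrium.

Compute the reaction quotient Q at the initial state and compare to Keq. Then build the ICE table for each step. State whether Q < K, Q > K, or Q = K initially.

Q₀ = 3.3787e-04 vs Keq = 0.002107 ⇒ Q<K, forward
Step 1:
                    L           C           X
  init          2.167     0.08109       6.448
  Δ          -0.06363     0.06363     0.02121
  eq            2.103      0.1447       6.469
  solve Keq expr → x = 0.02121; check Q = 0.002107

Q₀ = 3.3787e-04; Q < K (proceeds forward)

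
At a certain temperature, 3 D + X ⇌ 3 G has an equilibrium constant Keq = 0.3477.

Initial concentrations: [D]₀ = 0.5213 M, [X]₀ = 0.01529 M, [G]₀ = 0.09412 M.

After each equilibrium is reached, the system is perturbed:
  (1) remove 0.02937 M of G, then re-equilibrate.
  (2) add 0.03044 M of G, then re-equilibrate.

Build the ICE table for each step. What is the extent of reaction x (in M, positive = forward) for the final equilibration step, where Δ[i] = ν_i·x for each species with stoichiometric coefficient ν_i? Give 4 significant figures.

Q₀ = 0.3849 vs Keq = 0.3477 ⇒ Q>K, reverse
Step 1:
                    D           X           G
  init         0.5213     0.01529     0.09412
  Δ          0.001715  5.7154e-04   -0.001715
  eq            0.523     0.01586     0.09241
  solve Keq expr → x = -5.7154e-04; check Q = 0.3477
Then remove 0.02937 M of G.
Step 2:
                    D           X           G
  init          0.523     0.01586     0.06304
  Δ          -0.01555   -0.005182     0.01555
  eq           0.5075     0.01068     0.07858
  solve Keq expr → x = 0.005182; check Q = 0.3477
Then add 0.03044 M of G.
Step 3:
                    D           X           G
  init         0.5075     0.01068       0.109
  Δ           0.01613    0.005378    -0.01613
  eq           0.5236     0.01606     0.09289
  solve Keq expr → x = -0.005378; check Q = 0.3477

x = -0.005378 M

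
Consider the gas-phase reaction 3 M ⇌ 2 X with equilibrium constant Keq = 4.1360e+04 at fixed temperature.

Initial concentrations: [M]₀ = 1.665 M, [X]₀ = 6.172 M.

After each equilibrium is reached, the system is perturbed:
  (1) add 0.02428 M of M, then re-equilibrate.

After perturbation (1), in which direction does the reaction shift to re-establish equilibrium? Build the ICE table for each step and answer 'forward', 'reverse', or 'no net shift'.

Q₀ = 8.253 vs Keq = 4.1360e+04 ⇒ Q<K, forward
Step 1:
                   M          X
  init         1.665      6.172
  Δ           -1.557      1.038
  eq          0.1079       7.21
  solve Keq expr → x = 0.519; check Q = 4.1360e+04
Then add 0.02428 M of M.
Step 2:
                   M          X
  init        0.1322       7.21
  Δ         -0.02412    0.01608
  eq          0.1081      7.226
  solve Keq expr → x = 0.00804; check Q = 4.1360e+04

Direction: forward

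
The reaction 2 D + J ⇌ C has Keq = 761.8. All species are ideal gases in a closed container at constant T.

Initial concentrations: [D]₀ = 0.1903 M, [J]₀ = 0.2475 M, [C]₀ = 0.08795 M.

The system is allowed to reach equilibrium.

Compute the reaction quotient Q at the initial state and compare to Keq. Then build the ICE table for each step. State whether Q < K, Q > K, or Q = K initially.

Q₀ = 9.813 vs Keq = 761.8 ⇒ Q<K, forward
Step 1:
                  D         J         C
  init       0.1903    0.2475   0.08795
  Δ         -0.1546   -0.0773    0.0773
  eq         0.0357    0.1702    0.1652
  solve Keq expr → x = 0.0773; check Q = 761.8

Q₀ = 9.813; Q < K (proceeds forward)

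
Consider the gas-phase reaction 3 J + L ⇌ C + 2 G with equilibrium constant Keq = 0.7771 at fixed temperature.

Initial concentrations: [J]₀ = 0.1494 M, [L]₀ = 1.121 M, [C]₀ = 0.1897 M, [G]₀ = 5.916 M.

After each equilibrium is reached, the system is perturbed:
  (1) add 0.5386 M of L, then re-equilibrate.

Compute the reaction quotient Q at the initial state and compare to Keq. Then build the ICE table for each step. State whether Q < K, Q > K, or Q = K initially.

Q₀ = 1776 vs Keq = 0.7771 ⇒ Q>K, reverse
Step 1:
                    J           L           C           G
  I            0.1494       1.121      0.1897       5.916
  C            0.5373      0.1791     -0.1791     -0.3582
  E            0.6867         1.3     0.01059       5.558
  solve Keq expr → x = -0.1791; check Q = 0.7771
Then add 0.5386 M of L.
Step 2:
                    J           L           C           G
  I            0.6867       1.839     0.01059       5.558
  C          -0.01087   -0.003623    0.003623    0.007246
  E            0.6759       1.835     0.01422       5.565
  solve Keq expr → x = 0.003623; check Q = 0.7771

Q₀ = 1776; Q > K (proceeds reverse)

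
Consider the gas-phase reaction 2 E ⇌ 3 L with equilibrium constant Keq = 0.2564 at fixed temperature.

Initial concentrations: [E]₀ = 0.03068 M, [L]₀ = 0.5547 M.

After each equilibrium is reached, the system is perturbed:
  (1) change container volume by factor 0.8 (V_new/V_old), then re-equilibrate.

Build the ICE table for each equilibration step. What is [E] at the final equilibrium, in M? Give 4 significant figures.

[E]_eq = 0.3076 M

Q₀ = 181.3 vs Keq = 0.2564 ⇒ Q>K, reverse
Step 1:
                   E          L
  I          0.03068     0.5547
  C           0.2072    -0.3108
  E           0.2379     0.2439
  solve Keq expr → x = -0.1036; check Q = 0.2564
Then change container volume by factor 0.8 (V_new/V_old).
Step 2:
                   E          L
  I           0.2974     0.3049
  C          0.01026   -0.01538
  E           0.3076     0.2895
  solve Keq expr → x = -0.005128; check Q = 0.2564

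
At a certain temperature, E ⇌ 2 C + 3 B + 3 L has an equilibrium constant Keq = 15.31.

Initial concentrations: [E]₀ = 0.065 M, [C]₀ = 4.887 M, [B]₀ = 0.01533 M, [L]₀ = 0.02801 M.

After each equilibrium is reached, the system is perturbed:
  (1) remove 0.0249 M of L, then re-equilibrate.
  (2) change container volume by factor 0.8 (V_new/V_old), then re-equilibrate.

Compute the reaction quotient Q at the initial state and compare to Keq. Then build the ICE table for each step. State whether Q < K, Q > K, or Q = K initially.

Q₀ = 2.9090e-08; Q < K (proceeds forward)

Q₀ = 2.9090e-08 vs Keq = 15.31 ⇒ Q<K, forward
Step 1:
                  E         C         B         L
  init        0.065     4.887   0.01533   0.02801
  Δ        -0.06483    0.1297    0.1945    0.1945
  eq      1.6730e-04     5.017    0.2098    0.2225
  solve Keq expr → x = 0.06483; check Q = 15.31
Then remove 0.0249 M of L.
Step 2:
                  E         C         B         L
  init    1.6730e-04     5.017    0.2098    0.1976
  Δ       -4.9594e-05 9.9188e-05 1.4878e-04 1.4878e-04
  eq      1.1770e-04     5.017      0.21    0.1978
  solve Keq expr → x = 4.9594e-05; check Q = 15.31
Then change container volume by factor 0.8 (V_new/V_old).
Step 3:
                  E         C         B         L
  init    1.4713e-04     6.271    0.2625    0.2472
  Δ       5.2840e-04 -0.001057 -0.001585 -0.001585
  eq      6.7552e-04      6.27    0.2609    0.2456
  solve Keq expr → x = -5.2840e-04; check Q = 15.31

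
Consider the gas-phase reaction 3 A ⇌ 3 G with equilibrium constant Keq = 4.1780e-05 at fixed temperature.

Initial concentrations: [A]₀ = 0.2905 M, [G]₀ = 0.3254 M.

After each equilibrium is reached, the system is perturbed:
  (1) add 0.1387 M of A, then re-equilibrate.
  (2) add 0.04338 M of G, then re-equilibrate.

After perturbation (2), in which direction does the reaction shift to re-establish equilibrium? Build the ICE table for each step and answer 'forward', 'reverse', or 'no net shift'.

Direction: reverse

Q₀ = 1.405 vs Keq = 4.1780e-05 ⇒ Q>K, reverse
Step 1:
                  A         G
  Initial    0.2905    0.3254
  Change     0.3047   -0.3047
  Equil      0.5952   0.02065
  solve Keq expr → x = -0.1016; check Q = 4.1780e-05
Then add 0.1387 M of A.
Step 2:
                  A         G
  Initial    0.7339   0.02065
  Change  -0.004651  0.004651
  Equil      0.7293   0.02531
  solve Keq expr → x = 0.00155; check Q = 4.1780e-05
Then add 0.04338 M of G.
Step 3:
                  A         G
  Initial    0.7293   0.06869
  Change    0.04193  -0.04193
  Equil      0.7712   0.02676
  solve Keq expr → x = -0.01398; check Q = 4.1780e-05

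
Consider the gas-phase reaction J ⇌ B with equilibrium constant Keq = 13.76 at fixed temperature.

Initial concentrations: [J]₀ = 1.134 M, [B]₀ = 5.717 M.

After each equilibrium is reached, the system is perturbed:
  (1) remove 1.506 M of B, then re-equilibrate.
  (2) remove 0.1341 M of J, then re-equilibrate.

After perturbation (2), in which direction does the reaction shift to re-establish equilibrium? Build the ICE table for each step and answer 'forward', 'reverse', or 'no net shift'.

Q₀ = 5.041 vs Keq = 13.76 ⇒ Q<K, forward
Step 1:
                    J           B
  Initial       1.134       5.717
  Change      -0.6698      0.6698
  Equil        0.4642       6.387
  solve Keq expr → x = 0.6698; check Q = 13.76
Then remove 1.506 M of B.
Step 2:
                    J           B
  Initial      0.4642       4.881
  Change       -0.102       0.102
  Equil        0.3621       4.983
  solve Keq expr → x = 0.102; check Q = 13.76
Then remove 0.1341 M of J.
Step 3:
                    J           B
  Initial       0.228       4.983
  Change        0.125      -0.125
  Equil         0.353       4.858
  solve Keq expr → x = -0.125; check Q = 13.76

Direction: reverse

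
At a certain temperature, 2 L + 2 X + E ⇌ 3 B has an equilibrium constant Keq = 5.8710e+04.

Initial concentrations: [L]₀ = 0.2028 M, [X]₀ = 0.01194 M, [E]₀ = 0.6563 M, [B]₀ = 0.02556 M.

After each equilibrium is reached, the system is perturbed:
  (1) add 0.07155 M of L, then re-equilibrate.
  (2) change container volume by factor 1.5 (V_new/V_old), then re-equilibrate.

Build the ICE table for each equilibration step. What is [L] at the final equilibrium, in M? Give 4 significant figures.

Q₀ = 4.339 vs Keq = 5.8710e+04 ⇒ Q<K, forward
Step 1:
                    L           X           E           B
  Initial      0.2028     0.01194      0.6563     0.02556
  Change      -0.0117     -0.0117    -0.00585     0.01755
  Equil        0.1911  2.3969e-04      0.6504     0.04311
  solve Keq expr → x = 0.00585; check Q = 5.8710e+04
Then add 0.07155 M of L.
Step 2:
                    L           X           E           B
  Initial      0.2626  2.3969e-04      0.6504     0.04311
  Change  -6.4659e-05 -6.4659e-05 -3.2330e-05  9.6989e-05
  Equil        0.2626  1.7503e-04      0.6504     0.04321
  solve Keq expr → x = 3.2330e-05; check Q = 5.8710e+04
Then change container volume by factor 1.5 (V_new/V_old).
Step 3:
                    L           X           E           B
  Initial      0.1751  1.1669e-04      0.4336      0.0288
  Change   5.7495e-05  5.7495e-05  2.8748e-05 -8.6243e-05
  Equil        0.1751  1.7418e-04      0.4336     0.02872
  solve Keq expr → x = -2.8748e-05; check Q = 5.8710e+04

[L]_eq = 0.1751 M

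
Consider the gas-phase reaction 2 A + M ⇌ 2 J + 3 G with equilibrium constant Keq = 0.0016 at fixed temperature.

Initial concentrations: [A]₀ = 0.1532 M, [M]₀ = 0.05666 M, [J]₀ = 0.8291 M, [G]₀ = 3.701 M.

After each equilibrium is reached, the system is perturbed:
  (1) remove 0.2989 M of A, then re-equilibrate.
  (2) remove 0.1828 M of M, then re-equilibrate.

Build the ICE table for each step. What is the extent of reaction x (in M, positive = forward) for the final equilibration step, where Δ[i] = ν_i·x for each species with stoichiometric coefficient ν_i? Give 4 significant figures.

Q₀ = 2.6205e+04 vs Keq = 0.0016 ⇒ Q>K, reverse
Step 1:
                    A           M           J           G
  init         0.1532     0.05666      0.8291       3.701
  Δ            0.8222      0.4111     -0.8222      -1.233
  eq           0.9754      0.4678    0.006884       2.468
  solve Keq expr → x = -0.4111; check Q = 0.0016
Then remove 0.2989 M of A.
Step 2:
                    A           M           J           G
  init         0.6765      0.4678    0.006884       2.468
  Δ           0.00208     0.00104    -0.00208   -0.003121
  eq           0.6786      0.4688    0.004804       2.465
  solve Keq expr → x = -0.00104; check Q = 0.0016
Then remove 0.1828 M of M.
Step 3:
                    A           M           J           G
  init         0.6786       0.286    0.004804       2.465
  Δ          0.001039  5.1945e-04   -0.001039   -0.001558
  eq           0.6796      0.2865    0.003765       2.463
  solve Keq expr → x = -5.1945e-04; check Q = 0.0016

x = -5.1945e-04 M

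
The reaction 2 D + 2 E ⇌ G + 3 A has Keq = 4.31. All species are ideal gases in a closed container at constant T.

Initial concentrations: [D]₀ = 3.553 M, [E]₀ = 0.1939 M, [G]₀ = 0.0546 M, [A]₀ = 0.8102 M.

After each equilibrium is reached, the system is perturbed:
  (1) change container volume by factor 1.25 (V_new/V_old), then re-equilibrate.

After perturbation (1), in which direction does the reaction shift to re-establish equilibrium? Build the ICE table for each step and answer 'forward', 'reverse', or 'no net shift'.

Direction: no net shift

Q₀ = 0.06118 vs Keq = 4.31 ⇒ Q<K, forward
Step 1:
                    D           E           G           A
  I             3.553      0.1939      0.0546      0.8102
  C           -0.1421     -0.1421     0.07104      0.2131
  E             3.411     0.05182      0.1256       1.023
  solve Keq expr → x = 0.07104; check Q = 4.31
Then change container volume by factor 1.25 (V_new/V_old).
Step 2:
                    D           E           G           A
  I             2.729     0.04145      0.1005      0.8187
  C                 0           0           0           0
  E             2.729     0.04145      0.1005      0.8187
  solve Keq expr → x = 0; check Q = 4.31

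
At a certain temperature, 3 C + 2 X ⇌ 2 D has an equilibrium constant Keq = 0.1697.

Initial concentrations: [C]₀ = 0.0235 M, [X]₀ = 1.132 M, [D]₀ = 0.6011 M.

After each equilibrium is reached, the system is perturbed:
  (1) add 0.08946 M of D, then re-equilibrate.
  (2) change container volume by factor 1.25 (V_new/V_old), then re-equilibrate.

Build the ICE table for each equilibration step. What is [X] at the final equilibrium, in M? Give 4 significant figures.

[X]_eq = 1.253 M

Q₀ = 2.1727e+04 vs Keq = 0.1697 ⇒ Q>K, reverse
Step 1:
                  C         X         D
  I          0.0235     1.132    0.6011
  C          0.5271    0.3514   -0.3514
  E          0.5506     1.483    0.2497
  solve Keq expr → x = -0.1757; check Q = 0.1697
Then add 0.08946 M of D.
Step 2:
                  C         X         D
  I          0.5506     1.483    0.3391
  C          0.0598   0.03987  -0.03987
  E          0.6104     1.523    0.2993
  solve Keq expr → x = -0.01993; check Q = 0.1697
Then change container volume by factor 1.25 (V_new/V_old).
Step 3:
                  C         X         D
  I          0.4883     1.219    0.2394
  C         0.05177   0.03451  -0.03451
  E          0.5401     1.253    0.2049
  solve Keq expr → x = -0.01726; check Q = 0.1697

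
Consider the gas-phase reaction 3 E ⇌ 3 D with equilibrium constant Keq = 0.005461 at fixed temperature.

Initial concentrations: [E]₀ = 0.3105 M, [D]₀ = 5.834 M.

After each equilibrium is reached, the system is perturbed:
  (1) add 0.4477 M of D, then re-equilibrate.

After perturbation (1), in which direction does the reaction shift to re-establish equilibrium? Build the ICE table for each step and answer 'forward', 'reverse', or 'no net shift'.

Q₀ = 6633 vs Keq = 0.005461 ⇒ Q>K, reverse
Step 1:
                    E           D
  I            0.3105       5.834
  C             4.914      -4.914
  E             5.224        0.92
  solve Keq expr → x = -1.638; check Q = 0.005461
Then add 0.4477 M of D.
Step 2:
                    E           D
  I             5.224       1.368
  C            0.3807     -0.3807
  E             5.605      0.9871
  solve Keq expr → x = -0.1269; check Q = 0.005461

Direction: reverse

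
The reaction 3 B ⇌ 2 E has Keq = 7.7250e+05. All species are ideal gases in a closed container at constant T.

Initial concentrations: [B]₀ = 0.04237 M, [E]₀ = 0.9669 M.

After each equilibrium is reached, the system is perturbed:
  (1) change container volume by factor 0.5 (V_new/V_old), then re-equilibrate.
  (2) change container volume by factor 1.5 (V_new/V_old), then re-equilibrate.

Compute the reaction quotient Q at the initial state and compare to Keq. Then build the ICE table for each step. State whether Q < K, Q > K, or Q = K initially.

Q₀ = 1.2291e+04; Q < K (proceeds forward)

Q₀ = 1.2291e+04 vs Keq = 7.7250e+05 ⇒ Q<K, forward
Step 1:
                   B          E
  I          0.04237     0.9669
  C         -0.03156    0.02104
  E          0.01081     0.9879
  solve Keq expr → x = 0.01052; check Q = 7.7250e+05
Then change container volume by factor 0.5 (V_new/V_old).
Step 2:
                   B          E
  I          0.02162      1.976
  C        -0.004443   0.002962
  E          0.01718      1.979
  solve Keq expr → x = 0.001481; check Q = 7.7250e+05
Then change container volume by factor 1.5 (V_new/V_old).
Step 3:
                   B          E
  I          0.01145      1.319
  C          0.00165    -0.0011
  E           0.0131      1.318
  solve Keq expr → x = -5.5000e-04; check Q = 7.7250e+05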